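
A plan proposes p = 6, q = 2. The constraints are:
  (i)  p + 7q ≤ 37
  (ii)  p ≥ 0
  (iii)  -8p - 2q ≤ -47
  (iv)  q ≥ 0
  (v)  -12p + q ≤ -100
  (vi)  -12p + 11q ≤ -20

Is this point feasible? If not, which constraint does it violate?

not feasible — violates (v)

Constraint (v): -12p + q = -70, which is not ≤ -100. All other constraints are satisfied.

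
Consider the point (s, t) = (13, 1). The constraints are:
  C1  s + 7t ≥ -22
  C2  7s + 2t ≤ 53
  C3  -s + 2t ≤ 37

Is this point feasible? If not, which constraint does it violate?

not feasible — violates C2

Constraint C2: 7s + 2t = 93, which is not ≤ 53. All other constraints are satisfied.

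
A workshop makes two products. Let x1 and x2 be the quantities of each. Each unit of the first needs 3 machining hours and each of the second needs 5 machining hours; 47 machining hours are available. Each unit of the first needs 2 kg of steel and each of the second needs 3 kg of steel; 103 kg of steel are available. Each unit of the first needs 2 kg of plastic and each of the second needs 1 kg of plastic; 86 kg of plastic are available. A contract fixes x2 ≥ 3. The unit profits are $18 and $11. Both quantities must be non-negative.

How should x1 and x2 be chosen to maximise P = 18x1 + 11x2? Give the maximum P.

x1 = 32/3, x2 = 3, maximum P = 225

Feasible corners and P = 18x1 + 11x2:
  (0, 47/5) → P = 517/5
  (0, 3) → P = 33
  (32/3, 3) → P = 225

The optimum lies where 3x1 + 5x2 = 47 and x2 = 3.
Solving simultaneously gives x1 = 32/3, x2 = 3.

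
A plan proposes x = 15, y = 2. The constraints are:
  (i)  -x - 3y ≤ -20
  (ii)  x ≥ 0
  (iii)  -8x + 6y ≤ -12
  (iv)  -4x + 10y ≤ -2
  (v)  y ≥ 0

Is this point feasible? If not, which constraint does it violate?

(i): -21 ≤ -20 ✓
(ii): 15 ≥ 0 ✓
(iii): -108 ≤ -12 ✓
(iv): -40 ≤ -2 ✓
(v): 2 ≥ 0 ✓

feasible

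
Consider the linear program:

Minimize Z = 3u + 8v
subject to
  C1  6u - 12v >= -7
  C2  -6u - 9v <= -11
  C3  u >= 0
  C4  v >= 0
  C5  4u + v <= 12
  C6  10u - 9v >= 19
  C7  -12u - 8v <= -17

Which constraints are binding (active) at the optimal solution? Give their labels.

Feasible corners and Z = 3u + 8v:
  (3, 0) → Z = 9
  (19/10, 0) → Z = 57/10
  (127/46, 22/23) → Z = 733/46

The minimum is at (19/10, 0). Substituting into each constraint, equality holds for C4 and C6; the remaining constraints have slack.

C4 and C6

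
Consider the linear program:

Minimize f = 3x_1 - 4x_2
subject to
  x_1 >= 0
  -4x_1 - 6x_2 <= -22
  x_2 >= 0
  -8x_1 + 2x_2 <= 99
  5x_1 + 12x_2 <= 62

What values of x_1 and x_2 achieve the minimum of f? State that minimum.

Feasible corners and f = 3x_1 - 4x_2:
  (0, 11/3) → f = -44/3
  (0, 31/6) → f = -62/3
  (11/2, 0) → f = 33/2
  (62/5, 0) → f = 186/5

x_1 = 0, x_2 = 31/6, minimum f = -62/3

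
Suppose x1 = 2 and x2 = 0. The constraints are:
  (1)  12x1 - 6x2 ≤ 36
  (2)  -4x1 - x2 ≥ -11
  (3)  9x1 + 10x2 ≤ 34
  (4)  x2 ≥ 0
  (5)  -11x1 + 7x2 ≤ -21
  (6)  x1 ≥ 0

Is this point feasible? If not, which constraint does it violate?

feasible

(1): 24 ≤ 36 ✓
(2): -8 ≥ -11 ✓
(3): 18 ≤ 34 ✓
(4): 0 ≥ 0 ✓
(5): -22 ≤ -21 ✓
(6): 2 ≥ 0 ✓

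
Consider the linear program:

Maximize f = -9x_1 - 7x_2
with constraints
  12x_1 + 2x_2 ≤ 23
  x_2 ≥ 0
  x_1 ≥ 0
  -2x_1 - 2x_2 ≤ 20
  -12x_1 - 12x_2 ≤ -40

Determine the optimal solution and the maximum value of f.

x_1 = 0, x_2 = 10/3, maximum f = -70/3

Extreme points and f = -9x_1 - 7x_2:
  (0, 23/2) → f = -161/2
  (49/30, 17/10) → f = -133/5
  (0, 10/3) → f = -70/3

The optimum lies where x_1 = 0 and -12x_1 - 12x_2 = -40.
Solving simultaneously gives x_1 = 0, x_2 = 10/3.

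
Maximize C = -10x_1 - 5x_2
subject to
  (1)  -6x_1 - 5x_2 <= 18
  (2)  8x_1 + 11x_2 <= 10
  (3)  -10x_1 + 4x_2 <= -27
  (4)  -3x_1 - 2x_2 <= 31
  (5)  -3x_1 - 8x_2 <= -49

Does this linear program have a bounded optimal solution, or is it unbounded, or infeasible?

infeasible

The boundaries -6x_1 - 5x_2 = 18 and -10x_1 + 4x_2 = -27 meet at (63/74, -171/37), but that point violates -3x_1 - 8x_2 ≤ -49. Every candidate vertex is excluded by some other constraint, so the feasible region is empty.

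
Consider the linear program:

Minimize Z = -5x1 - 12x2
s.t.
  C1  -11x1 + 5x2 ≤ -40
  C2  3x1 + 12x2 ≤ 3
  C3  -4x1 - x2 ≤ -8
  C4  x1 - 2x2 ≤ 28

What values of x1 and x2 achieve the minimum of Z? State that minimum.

The optimum lies where 3x1 + 12x2 = 3 and x1 - 2x2 = 28.
Solving simultaneously gives x1 = 19, x2 = -9/2.

x1 = 19, x2 = -9/2, minimum Z = -41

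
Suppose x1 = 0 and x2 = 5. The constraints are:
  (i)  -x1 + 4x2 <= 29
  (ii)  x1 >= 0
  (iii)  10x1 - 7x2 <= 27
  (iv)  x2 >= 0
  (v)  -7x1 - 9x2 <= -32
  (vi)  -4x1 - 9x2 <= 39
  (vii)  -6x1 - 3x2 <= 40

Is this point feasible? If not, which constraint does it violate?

feasible

(i): 20 ≤ 29 ✓
(ii): 0 ≥ 0 ✓
(iii): -35 ≤ 27 ✓
(iv): 5 ≥ 0 ✓
(v): -45 ≤ -32 ✓
(vi): -45 ≤ 39 ✓
(vii): -15 ≤ 40 ✓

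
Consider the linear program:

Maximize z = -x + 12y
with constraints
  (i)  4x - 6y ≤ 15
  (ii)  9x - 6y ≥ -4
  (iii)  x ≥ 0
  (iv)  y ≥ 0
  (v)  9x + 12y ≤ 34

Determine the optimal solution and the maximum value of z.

x = 26/27, y = 19/9, maximum z = 658/27

Vertices and z = -x + 12y:
  (15/4, 0) → z = -15/4
  (64/17, 1/102) → z = -62/17
  (0, 2/3) → z = 8
  (26/27, 19/9) → z = 658/27
  (0, 0) → z = 0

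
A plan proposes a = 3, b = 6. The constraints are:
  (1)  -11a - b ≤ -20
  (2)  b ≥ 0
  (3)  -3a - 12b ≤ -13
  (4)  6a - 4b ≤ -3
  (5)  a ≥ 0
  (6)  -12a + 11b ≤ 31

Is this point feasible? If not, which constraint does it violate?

(1): -39 ≤ -20 ✓
(2): 6 ≥ 0 ✓
(3): -81 ≤ -13 ✓
(4): -6 ≤ -3 ✓
(5): 3 ≥ 0 ✓
(6): 30 ≤ 31 ✓

feasible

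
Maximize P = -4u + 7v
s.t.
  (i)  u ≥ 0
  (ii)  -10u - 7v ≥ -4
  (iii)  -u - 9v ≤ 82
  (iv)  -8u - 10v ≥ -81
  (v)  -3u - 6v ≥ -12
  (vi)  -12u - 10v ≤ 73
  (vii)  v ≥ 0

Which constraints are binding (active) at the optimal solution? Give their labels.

(i) and (ii)

Corner points and P = -4u + 7v:
  (0, 4/7) → P = 4
  (0, 0) → P = 0
  (2/5, 0) → P = -8/5

The maximum is at (0, 4/7). Substituting into each constraint, equality holds for (i) and (ii); the remaining constraints have slack.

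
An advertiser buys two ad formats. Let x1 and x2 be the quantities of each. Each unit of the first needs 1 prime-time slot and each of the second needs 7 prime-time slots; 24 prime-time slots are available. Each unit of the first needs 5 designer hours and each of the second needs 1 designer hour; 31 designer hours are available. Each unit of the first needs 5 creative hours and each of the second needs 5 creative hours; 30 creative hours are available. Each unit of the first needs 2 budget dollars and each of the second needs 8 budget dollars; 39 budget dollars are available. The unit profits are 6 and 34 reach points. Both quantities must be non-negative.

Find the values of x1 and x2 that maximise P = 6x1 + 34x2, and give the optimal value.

Corner points and P = 6x1 + 34x2:
  (0, 0) → P = 0
  (0, 24/7) → P = 816/7
  (6, 0) → P = 36
  (3, 3) → P = 120

At the optimal vertex, x1 + 7x2 = 24 and 5x1 + 5x2 = 30.
Solving simultaneously gives x1 = 3, x2 = 3.

x1 = 3, x2 = 3, maximum P = 120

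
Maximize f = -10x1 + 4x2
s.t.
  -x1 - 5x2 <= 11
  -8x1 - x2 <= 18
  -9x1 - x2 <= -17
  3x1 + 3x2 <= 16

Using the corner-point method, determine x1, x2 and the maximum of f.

x1 = 35/24, x2 = 31/8, maximum f = 11/12

At the optimal vertex, -9x1 - x2 = -17 and 3x1 + 3x2 = 16.
Solving simultaneously gives x1 = 35/24, x2 = 31/8.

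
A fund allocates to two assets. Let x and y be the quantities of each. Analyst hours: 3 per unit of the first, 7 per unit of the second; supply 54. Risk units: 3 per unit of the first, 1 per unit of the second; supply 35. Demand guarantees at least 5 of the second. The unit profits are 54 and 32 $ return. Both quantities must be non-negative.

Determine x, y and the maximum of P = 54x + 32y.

Vertices and P = 54x + 32y:
  (0, 54/7) → P = 1728/7
  (0, 5) → P = 160
  (19/3, 5) → P = 502

x = 19/3, y = 5, maximum P = 502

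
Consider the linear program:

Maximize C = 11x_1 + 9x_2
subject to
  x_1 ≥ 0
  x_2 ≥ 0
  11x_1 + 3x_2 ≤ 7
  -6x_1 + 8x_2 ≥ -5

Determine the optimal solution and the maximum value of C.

Vertices and C = 11x_1 + 9x_2:
  (0, 0) → C = 0
  (0, 7/3) → C = 21
  (7/11, 0) → C = 7

The optimum lies where x_1 = 0 and 11x_1 + 3x_2 = 7.
Solving simultaneously gives x_1 = 0, x_2 = 7/3.

x_1 = 0, x_2 = 7/3, maximum C = 21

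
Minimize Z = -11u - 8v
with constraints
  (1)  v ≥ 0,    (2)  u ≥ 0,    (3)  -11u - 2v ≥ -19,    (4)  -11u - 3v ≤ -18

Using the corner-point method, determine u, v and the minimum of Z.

Vertices and Z = -11u - 8v:
  (19/11, 0) → Z = -19
  (18/11, 0) → Z = -18
  (0, 19/2) → Z = -76
  (0, 6) → Z = -48

At the optimal vertex, u = 0 and -11u - 2v = -19.
Solving simultaneously gives u = 0, v = 19/2.

u = 0, v = 19/2, minimum Z = -76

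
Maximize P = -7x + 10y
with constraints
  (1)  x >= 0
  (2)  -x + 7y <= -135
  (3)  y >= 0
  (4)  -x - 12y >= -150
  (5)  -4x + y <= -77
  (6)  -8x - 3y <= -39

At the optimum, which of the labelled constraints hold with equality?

Corner points and P = -7x + 10y:
  (135, 0) → P = -945
  (2670/19, 15/19) → P = -18540/19
  (150, 0) → P = -1050

The maximum is at (135, 0). Substituting into each constraint, equality holds for (2) and (3); the remaining constraints have slack.

(2) and (3)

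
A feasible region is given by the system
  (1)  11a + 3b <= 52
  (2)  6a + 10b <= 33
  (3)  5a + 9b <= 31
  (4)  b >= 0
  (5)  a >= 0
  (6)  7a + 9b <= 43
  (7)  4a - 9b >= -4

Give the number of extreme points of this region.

5

The feasible vertices (each the meet of two boundaries and inside every other half-plane) are:
  (421/92, 51/92)
  (52/11, 0)
  (257/94, 78/47)
  (0, 0)
  (0, 4/9)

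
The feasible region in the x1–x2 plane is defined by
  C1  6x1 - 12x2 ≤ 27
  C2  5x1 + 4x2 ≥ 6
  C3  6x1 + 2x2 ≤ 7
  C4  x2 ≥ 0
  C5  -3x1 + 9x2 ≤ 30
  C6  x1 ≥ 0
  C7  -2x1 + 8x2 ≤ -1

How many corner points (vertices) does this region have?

3

Pairwise boundary intersections that survive every other constraint:
  (8/7, 1/14)
  (13/12, 7/48)
  (29/26, 2/13)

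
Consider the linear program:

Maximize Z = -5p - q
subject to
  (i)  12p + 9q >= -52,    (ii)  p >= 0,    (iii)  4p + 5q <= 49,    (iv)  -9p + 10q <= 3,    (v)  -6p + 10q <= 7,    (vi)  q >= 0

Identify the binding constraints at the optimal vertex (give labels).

Vertices and Z = -5p - q:
  (0, 3/10) → Z = -3/10
  (0, 0) → Z = 0
  (13/2, 23/5) → Z = -371/10
  (49/4, 0) → Z = -245/4
  (4/3, 3/2) → Z = -49/6

The maximum is at (0, 0). Substituting into each constraint, equality holds for (ii) and (vi); the remaining constraints have slack.

(ii) and (vi)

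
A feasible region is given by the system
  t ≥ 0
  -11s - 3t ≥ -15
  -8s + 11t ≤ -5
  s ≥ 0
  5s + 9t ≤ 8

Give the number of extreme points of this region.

4

Of the 10 pairwise boundary intersections, those satisfying every inequality are:
  (15/11, 0)
  (5/8, 0)
  (37/28, 13/84)
  (133/127, 39/127)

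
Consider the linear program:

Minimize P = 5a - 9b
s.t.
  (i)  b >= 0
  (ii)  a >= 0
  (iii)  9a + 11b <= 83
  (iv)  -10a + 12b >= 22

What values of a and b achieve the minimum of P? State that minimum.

At the optimal vertex, a = 0 and 9a + 11b = 83.
Solving simultaneously gives a = 0, b = 83/11.

a = 0, b = 83/11, minimum P = -747/11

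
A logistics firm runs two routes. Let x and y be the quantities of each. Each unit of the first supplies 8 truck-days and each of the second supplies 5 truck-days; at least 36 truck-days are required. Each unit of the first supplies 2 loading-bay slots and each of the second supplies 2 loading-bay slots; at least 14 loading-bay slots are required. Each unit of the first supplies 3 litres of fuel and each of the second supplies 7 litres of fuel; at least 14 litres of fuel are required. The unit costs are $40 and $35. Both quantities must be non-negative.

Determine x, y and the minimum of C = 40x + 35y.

x = 1/3, y = 20/3, minimum C = 740/3

The feasible region is unbounded (it extends along (0, 1), (1, 0)), but C strictly increases along every unbounded feasible direction, so there is no improving ray and the minimum is attained at a vertex.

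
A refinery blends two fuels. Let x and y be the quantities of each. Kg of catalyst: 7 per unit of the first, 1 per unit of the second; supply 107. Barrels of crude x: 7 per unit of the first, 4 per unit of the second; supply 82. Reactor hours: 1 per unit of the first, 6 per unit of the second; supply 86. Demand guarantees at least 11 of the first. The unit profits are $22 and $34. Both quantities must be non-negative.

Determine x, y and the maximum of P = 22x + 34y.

Feasible corners and P = 22x + 34y:
  (82/7, 0) → P = 1804/7
  (11, 0) → P = 242
  (11, 5/4) → P = 569/2

The binding constraints are 7x + 4y = 82 and x = 11.
Solving simultaneously gives x = 11, y = 5/4.

x = 11, y = 5/4, maximum P = 569/2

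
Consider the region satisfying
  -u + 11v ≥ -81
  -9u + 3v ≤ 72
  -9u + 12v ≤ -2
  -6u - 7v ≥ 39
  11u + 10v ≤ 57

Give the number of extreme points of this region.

4

The feasible vertices (each the meet of two boundaries and inside every other half-plane) are:
  (-345/32, -267/32)
  (138/73, -525/73)
  (-290/27, -74/9)
  (-454/135, -121/45)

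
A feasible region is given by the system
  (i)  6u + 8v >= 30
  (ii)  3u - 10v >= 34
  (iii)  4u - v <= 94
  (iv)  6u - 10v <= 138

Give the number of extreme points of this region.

4

The feasible vertices (each the meet of two boundaries and inside every other half-plane) are:
  (143/21, -19/14)
  (13, -6)
  (906/37, 146/37)
  (401/17, 6/17)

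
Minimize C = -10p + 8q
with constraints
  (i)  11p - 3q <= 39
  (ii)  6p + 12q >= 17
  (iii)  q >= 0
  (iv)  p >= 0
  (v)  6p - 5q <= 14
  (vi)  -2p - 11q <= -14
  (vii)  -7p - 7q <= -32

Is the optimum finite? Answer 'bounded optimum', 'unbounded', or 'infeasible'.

bounded optimum

Corner points and C = -10p + 8q:
  (153/37, 80/37) → C = -890/37
  (0, 32/7) → C = 256/7
  (258/77, 94/77) → C = -1828/77
The feasible region has finitely many vertices and no improving ray; the minimum is -890/37 at (153/37, 80/37).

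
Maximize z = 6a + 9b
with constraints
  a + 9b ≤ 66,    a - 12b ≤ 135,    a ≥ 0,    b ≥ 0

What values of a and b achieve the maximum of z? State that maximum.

a = 66, b = 0, maximum z = 396

At the optimal vertex, a + 9b = 66 and b = 0.
Solving simultaneously gives a = 66, b = 0.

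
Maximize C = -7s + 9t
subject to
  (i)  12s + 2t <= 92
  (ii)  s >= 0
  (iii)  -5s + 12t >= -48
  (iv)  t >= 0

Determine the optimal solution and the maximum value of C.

s = 0, t = 46, maximum C = 414

The optimum lies where 12s + 2t = 92 and s = 0.
Solving simultaneously gives s = 0, t = 46.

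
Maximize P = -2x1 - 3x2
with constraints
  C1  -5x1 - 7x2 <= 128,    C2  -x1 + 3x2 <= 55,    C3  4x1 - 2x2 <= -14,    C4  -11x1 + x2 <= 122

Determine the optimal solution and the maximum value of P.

Corner points and P = -2x1 - 3x2:
  (-177/19, -221/19) → P = 1017/19
  (-491/41, -399/41) → P = 2179/41
  (34/5, 103/5) → P = -377/5
  (-311/32, 483/32) → P = -827/32

The binding constraints are -5x1 - 7x2 = 128 and 4x1 - 2x2 = -14.
Solving simultaneously gives x1 = -177/19, x2 = -221/19.

x1 = -177/19, x2 = -221/19, maximum P = 1017/19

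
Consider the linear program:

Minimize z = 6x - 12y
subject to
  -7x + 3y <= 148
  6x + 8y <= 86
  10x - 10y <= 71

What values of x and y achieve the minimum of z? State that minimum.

x = -463/37, y = 745/37, minimum z = -11718/37

Vertices and z = 6x - 12y:
  (-463/37, 745/37) → z = -11718/37
  (-1693/40, -1977/40) → z = 6783/20
  (51/5, 31/10) → z = 24

The binding constraints are -7x + 3y = 148 and 6x + 8y = 86.
Solving simultaneously gives x = -463/37, y = 745/37.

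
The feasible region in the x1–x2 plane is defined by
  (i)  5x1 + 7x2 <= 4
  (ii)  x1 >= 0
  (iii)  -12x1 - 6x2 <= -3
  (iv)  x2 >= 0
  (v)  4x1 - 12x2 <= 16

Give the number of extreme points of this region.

Intersecting each pair of boundary lines and keeping only the points that satisfy every inequality leaves:
  (0, 4/7)
  (4/5, 0)
  (0, 1/2)
  (1/4, 0)

4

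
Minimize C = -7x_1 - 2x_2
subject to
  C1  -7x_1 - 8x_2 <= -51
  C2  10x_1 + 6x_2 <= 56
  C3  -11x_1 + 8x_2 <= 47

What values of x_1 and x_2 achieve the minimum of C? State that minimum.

x_1 = 71/19, x_2 = 59/19, minimum C = -615/19

At the optimal vertex, -7x_1 - 8x_2 = -51 and 10x_1 + 6x_2 = 56.
Solving simultaneously gives x_1 = 71/19, x_2 = 59/19.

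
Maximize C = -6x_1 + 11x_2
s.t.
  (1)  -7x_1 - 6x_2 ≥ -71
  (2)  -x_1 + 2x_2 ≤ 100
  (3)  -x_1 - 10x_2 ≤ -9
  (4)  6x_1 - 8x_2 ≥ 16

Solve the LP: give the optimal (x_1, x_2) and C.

x_1 = 166/23, x_2 = 157/46, maximum C = -265/46

Extreme points and C = -6x_1 + 11x_2:
  (41/4, -1/8) → C = -503/8
  (166/23, 157/46) → C = -265/46
  (58/17, 19/34) → C = -487/34

At the optimal vertex, -7x_1 - 6x_2 = -71 and 6x_1 - 8x_2 = 16.
Solving simultaneously gives x_1 = 166/23, x_2 = 157/46.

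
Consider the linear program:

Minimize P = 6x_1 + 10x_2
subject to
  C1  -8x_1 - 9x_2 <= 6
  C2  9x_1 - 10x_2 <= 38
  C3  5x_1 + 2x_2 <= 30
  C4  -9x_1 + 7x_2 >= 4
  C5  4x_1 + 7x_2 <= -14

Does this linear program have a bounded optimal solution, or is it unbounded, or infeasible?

The boundaries -8x_1 - 9x_2 = 6 and -9x_1 + 7x_2 = 4 meet at (-78/137, -22/137), but that point violates 4x_1 + 7x_2 ≤ -14. Every candidate vertex is excluded by some other constraint, so the feasible region is empty.

infeasible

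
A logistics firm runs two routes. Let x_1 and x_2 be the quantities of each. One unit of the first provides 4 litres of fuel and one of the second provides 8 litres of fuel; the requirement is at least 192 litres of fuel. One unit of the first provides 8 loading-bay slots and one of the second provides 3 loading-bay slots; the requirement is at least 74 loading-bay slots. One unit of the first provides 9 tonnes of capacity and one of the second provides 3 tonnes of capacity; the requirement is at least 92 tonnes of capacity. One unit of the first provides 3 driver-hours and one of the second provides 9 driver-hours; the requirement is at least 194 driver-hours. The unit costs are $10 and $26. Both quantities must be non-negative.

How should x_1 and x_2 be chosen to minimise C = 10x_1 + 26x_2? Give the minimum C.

x_1 = 44/3, x_2 = 50/3, minimum C = 580

Feasible corners and C = 10x_1 + 26x_2:
  (0, 92/3) → C = 2392/3
  (194/3, 0) → C = 1940/3
  (8/3, 68/3) → C = 616
  (44/3, 50/3) → C = 580
The feasible region is unbounded (it extends along (0, 1), (1, 0)), but C strictly increases along every unbounded feasible direction, so there is no improving ray and the minimum is attained at a vertex.

The optimum lies where 4x_1 + 8x_2 = 192 and 3x_1 + 9x_2 = 194.
Solving simultaneously gives x_1 = 44/3, x_2 = 50/3.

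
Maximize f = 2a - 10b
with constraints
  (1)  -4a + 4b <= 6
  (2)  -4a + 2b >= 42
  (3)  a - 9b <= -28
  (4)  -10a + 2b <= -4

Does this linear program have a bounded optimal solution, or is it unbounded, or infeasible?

infeasible

The boundaries -4a + 4b = 6 and a - 9b = -28 meet at (29/16, 53/16), but that point violates -4a + 2b ≥ 42. Every candidate vertex is excluded by some other constraint, so the feasible region is empty.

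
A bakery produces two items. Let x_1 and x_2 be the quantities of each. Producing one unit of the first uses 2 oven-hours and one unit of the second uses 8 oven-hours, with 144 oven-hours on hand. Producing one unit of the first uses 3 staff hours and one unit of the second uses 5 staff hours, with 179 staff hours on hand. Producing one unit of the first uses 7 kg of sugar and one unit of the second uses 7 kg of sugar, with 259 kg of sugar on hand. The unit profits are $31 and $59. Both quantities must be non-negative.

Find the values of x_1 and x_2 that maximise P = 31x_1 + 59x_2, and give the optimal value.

Vertices and P = 31x_1 + 59x_2:
  (0, 0) → P = 0
  (0, 18) → P = 1062
  (37, 0) → P = 1147
  (76/3, 35/3) → P = 4421/3

The binding constraints are 2x_1 + 8x_2 = 144 and 7x_1 + 7x_2 = 259.
Solving simultaneously gives x_1 = 76/3, x_2 = 35/3.

x_1 = 76/3, x_2 = 35/3, maximum P = 4421/3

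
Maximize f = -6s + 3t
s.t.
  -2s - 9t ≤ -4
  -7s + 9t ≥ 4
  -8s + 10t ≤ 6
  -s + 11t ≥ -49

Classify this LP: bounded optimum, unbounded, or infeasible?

bounded optimum

Extreme points and f = -6s + 3t:
  (0, 4/9) → f = 4/3
  (-7/46, 11/23) → f = 54/23
The feasible region has finitely many vertices and no improving ray; the maximum is 54/23 at (-7/46, 11/23).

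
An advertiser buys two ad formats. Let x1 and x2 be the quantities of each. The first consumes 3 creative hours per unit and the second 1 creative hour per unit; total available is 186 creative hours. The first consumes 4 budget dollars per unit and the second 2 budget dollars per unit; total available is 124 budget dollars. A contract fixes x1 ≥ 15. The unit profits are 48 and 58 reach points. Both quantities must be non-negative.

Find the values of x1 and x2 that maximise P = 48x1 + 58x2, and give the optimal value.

x1 = 15, x2 = 32, maximum P = 2576

Corner points and P = 48x1 + 58x2:
  (31, 0) → P = 1488
  (15, 0) → P = 720
  (15, 32) → P = 2576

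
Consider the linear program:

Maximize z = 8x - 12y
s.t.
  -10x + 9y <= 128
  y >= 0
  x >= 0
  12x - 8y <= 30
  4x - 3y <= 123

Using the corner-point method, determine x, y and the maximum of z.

x = 5/2, y = 0, maximum z = 20

Corner points and z = 8x - 12y:
  (0, 128/9) → z = -512/3
  (647/14, 459/7) → z = -2920/7
  (0, 0) → z = 0
  (5/2, 0) → z = 20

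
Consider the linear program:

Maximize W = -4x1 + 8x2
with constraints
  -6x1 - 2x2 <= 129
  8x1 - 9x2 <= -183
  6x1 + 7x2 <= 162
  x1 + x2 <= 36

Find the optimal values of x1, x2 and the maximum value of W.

x1 = -409/10, x2 = 291/5, maximum W = 3146/5

Corner points and W = -4x1 + 8x2:
  (-1527/70, 33/35) → W = 474/5
  (-409/10, 291/5) → W = 3146/5
  (177/110, 1197/55) → W = 9222/55

At the optimal vertex, -6x1 - 2x2 = 129 and 6x1 + 7x2 = 162.
Solving simultaneously gives x1 = -409/10, x2 = 291/5.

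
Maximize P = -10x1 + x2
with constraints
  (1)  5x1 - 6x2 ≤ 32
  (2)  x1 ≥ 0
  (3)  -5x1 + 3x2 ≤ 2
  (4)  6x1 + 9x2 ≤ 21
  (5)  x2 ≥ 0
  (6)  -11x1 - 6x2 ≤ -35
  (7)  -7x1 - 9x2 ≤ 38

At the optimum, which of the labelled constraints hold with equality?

Vertices and P = -10x1 + x2:
  (7/2, 0) → P = -35
  (3, 1/3) → P = -89/3
  (35/11, 0) → P = -350/11

The maximum is at (3, 1/3). Substituting into each constraint, equality holds for (4) and (6); the remaining constraints have slack.

(4) and (6)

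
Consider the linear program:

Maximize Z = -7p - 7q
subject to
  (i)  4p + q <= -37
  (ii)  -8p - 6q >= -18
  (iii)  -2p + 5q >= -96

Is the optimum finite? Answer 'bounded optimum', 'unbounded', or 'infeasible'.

From the feasible point (-15, 23), moving in the direction (-5, -2) keeps every constraint satisfied while Z increases without bound.

unbounded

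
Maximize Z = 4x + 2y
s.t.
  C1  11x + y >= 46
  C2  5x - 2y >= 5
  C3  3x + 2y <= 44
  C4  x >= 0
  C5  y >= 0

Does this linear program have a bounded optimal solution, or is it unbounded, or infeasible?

bounded optimum

Corner points and Z = 4x + 2y:
  (97/27, 175/27) → Z = 82/3
  (46/11, 0) → Z = 184/11
  (49/8, 205/16) → Z = 401/8
  (44/3, 0) → Z = 176/3
The feasible region has finitely many vertices and no improving ray; the maximum is 176/3 at (44/3, 0).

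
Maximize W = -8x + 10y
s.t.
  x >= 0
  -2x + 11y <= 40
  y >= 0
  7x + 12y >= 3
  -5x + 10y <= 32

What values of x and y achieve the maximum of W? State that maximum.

x = 0, y = 16/5, maximum W = 32

Corner points and W = -8x + 10y:
  (0, 1/4) → W = 5/2
  (0, 16/5) → W = 32
  (48/35, 136/35) → W = 976/35
  (3/7, 0) → W = -24/7
The feasible region is unbounded (it extends along (11, 2), (1, 0)), but W strictly decreases along every unbounded feasible direction, so there is no improving ray and the maximum is attained at a vertex.

The binding constraints are x = 0 and -5x + 10y = 32.
Solving simultaneously gives x = 0, y = 16/5.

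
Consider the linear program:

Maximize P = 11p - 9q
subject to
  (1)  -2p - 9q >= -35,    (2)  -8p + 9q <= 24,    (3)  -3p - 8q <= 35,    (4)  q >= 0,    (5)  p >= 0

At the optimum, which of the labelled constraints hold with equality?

Feasible corners and P = 11p - 9q:
  (11/10, 164/45) → P = -207/10
  (35/2, 0) → P = 385/2
  (0, 8/3) → P = -24
  (0, 0) → P = 0

The maximum is at (35/2, 0). Substituting into each constraint, equality holds for (1) and (4); the remaining constraints have slack.

(1) and (4)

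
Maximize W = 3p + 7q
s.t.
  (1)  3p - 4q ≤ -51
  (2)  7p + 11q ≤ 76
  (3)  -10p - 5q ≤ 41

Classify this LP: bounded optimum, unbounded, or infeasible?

Feasible corners and W = 3p + 7q:
  (-257/61, 585/61) → W = 3324/61
  (-419/55, 387/55) → W = 132/5
  (-277/25, 349/25) → W = 1612/25
The feasible region has finitely many vertices and no improving ray; the maximum is 1612/25 at (-277/25, 349/25).

bounded optimum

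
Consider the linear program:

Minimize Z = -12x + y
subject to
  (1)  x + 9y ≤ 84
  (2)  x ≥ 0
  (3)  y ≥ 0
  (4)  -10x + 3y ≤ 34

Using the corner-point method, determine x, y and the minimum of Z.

x = 84, y = 0, minimum Z = -1008

The binding constraints are x + 9y = 84 and y = 0.
Solving simultaneously gives x = 84, y = 0.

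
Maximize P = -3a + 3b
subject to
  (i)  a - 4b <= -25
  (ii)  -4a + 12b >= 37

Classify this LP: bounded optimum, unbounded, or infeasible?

From the feasible point (38, 63/4), moving in the direction (-4, -1) keeps every constraint satisfied while P increases without bound.

unbounded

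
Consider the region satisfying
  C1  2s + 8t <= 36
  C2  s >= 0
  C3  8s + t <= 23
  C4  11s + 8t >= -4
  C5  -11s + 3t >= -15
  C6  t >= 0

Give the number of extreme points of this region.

5

Intersecting each pair of boundary lines and keeping only the points that satisfy every inequality leaves:
  (0, 9/2)
  (74/31, 121/31)
  (0, 0)
  (12/5, 19/5)
  (15/11, 0)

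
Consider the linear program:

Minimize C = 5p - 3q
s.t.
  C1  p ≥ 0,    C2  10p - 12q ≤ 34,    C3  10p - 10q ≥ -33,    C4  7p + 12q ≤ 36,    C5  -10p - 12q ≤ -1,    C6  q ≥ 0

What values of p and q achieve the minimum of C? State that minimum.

Extreme points and C = 5p - 3q:
  (0, 3) → C = -9
  (0, 1/12) → C = -1/4
  (70/17, 61/102) → C = 639/34
  (17/5, 0) → C = 17
  (1/10, 0) → C = 1/2

The binding constraints are p = 0 and 7p + 12q = 36.
Solving simultaneously gives p = 0, q = 3.

p = 0, q = 3, minimum C = -9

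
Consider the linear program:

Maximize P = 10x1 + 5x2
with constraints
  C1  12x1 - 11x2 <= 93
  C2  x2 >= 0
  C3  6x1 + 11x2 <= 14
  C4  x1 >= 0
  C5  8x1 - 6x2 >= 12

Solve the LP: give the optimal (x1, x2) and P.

Feasible corners and P = 10x1 + 5x2:
  (7/3, 0) → P = 70/3
  (3/2, 0) → P = 15
  (54/31, 10/31) → P = 590/31

x1 = 7/3, x2 = 0, maximum P = 70/3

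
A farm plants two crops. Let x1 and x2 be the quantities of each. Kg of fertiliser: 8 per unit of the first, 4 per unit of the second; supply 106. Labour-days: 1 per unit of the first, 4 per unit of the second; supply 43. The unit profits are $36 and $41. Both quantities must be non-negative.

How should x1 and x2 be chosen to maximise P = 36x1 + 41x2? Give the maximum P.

Vertices and P = 36x1 + 41x2:
  (0, 0) → P = 0
  (0, 43/4) → P = 1763/4
  (53/4, 0) → P = 477
  (9, 17/2) → P = 1345/2

The optimum lies where 8x1 + 4x2 = 106 and x1 + 4x2 = 43.
Solving simultaneously gives x1 = 9, x2 = 17/2.

x1 = 9, x2 = 17/2, maximum P = 1345/2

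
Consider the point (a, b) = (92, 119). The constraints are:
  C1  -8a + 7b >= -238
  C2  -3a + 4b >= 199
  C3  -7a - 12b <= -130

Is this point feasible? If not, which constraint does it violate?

C1: 97 ≥ -238 ✓
C2: 200 ≥ 199 ✓
C3: -2072 ≤ -130 ✓

feasible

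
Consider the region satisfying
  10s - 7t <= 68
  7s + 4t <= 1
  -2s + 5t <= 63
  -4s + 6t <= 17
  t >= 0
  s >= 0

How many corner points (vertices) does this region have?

Of the 15 pairwise boundary intersections, those satisfying every inequality are:
  (1/7, 0)
  (0, 1/4)
  (0, 0)

3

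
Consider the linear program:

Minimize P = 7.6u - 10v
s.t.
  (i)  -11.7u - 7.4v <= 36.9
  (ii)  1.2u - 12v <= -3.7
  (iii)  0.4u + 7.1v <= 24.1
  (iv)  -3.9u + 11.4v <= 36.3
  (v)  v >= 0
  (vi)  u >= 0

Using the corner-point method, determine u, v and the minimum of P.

u = 0, v = 121/38, minimum P = -605/19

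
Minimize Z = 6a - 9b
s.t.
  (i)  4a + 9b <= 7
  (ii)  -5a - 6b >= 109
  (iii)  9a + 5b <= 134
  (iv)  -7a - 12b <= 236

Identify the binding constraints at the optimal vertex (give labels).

(i) and (iv)

Vertices and Z = 6a - 9b:
  (-341/7, 157/7) → Z = -3459/7
  (-736/5, 331/5) → Z = -1479
  (6, -139/6) → Z = 489/2

The minimum is at (-736/5, 331/5). Substituting into each constraint, equality holds for (i) and (iv); the remaining constraints have slack.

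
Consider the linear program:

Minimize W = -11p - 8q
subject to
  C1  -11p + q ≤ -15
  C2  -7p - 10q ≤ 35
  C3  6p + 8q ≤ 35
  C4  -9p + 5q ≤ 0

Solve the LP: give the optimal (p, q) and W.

Vertices and W = -11p - 8q:
  (115/117, -490/117) → W = 295/13
  (75/46, 135/46) → W = -1905/46
  (315/2, -455/4) → W = -1645/2
  (175/102, 105/34) → W = -4445/102

p = 315/2, q = -455/4, minimum W = -1645/2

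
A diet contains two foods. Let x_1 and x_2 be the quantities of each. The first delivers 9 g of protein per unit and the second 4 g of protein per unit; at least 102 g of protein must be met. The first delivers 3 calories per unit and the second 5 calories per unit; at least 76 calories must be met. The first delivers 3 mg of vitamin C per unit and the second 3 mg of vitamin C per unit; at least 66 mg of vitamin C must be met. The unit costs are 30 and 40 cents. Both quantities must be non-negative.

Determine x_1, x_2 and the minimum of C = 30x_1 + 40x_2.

Feasible corners and C = 30x_1 + 40x_2:
  (0, 51/2) → C = 1020
  (76/3, 0) → C = 760
  (14/5, 96/5) → C = 852
  (17, 5) → C = 710
The feasible region is unbounded (it extends along (0, 1), (1, 0)), but C strictly increases along every unbounded feasible direction, so there is no improving ray and the minimum is attained at a vertex.

The optimum lies where 3x_1 + 5x_2 = 76 and 3x_1 + 3x_2 = 66.
Solving simultaneously gives x_1 = 17, x_2 = 5.

x_1 = 17, x_2 = 5, minimum C = 710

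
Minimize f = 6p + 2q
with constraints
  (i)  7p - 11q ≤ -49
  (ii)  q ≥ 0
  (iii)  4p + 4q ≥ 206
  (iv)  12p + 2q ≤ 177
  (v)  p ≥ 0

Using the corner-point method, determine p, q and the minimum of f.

Vertices and f = 6p + 2q:
  (37/5, 441/10) → f = 663/5
  (0, 103/2) → f = 103
  (0, 177/2) → f = 177

The binding constraints are 4p + 4q = 206 and p = 0.
Solving simultaneously gives p = 0, q = 103/2.

p = 0, q = 103/2, minimum f = 103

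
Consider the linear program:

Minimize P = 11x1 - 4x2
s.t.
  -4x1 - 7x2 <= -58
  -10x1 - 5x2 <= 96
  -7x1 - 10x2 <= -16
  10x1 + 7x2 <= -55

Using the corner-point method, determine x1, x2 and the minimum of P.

Vertices and P = 11x1 - 4x2:
  (-481/25, 482/25) → P = -7219/25
  (-113/6, 400/21) → P = -3967/14
  (-397/20, 41/2) → P = -6007/20

The optimum lies where -10x1 - 5x2 = 96 and 10x1 + 7x2 = -55.
Solving simultaneously gives x1 = -397/20, x2 = 41/2.

x1 = -397/20, x2 = 41/2, minimum P = -6007/20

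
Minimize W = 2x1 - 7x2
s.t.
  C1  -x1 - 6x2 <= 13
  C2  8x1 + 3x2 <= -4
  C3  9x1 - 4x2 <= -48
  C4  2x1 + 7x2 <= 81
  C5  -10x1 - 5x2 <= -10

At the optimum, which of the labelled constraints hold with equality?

C4 and C5

Vertices and W = 2x1 - 7x2:
  (-271/50, 328/25) → W = -2567/25
  (-5, 12) → W = -94
  (-67/12, 79/6) → W = -310/3

The minimum is at (-67/12, 79/6). Substituting into each constraint, equality holds for C4 and C5; the remaining constraints have slack.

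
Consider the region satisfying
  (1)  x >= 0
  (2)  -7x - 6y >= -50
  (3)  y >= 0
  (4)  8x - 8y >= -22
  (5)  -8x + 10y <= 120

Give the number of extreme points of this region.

The feasible vertices (each the meet of two boundaries and inside every other half-plane) are:
  (0, 0)
  (0, 11/4)
  (50/7, 0)
  (67/26, 277/52)

4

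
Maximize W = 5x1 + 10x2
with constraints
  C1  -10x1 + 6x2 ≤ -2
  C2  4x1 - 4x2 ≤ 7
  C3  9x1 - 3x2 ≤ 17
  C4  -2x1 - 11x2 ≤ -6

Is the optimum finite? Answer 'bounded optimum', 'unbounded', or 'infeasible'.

Extreme points and W = 5x1 + 10x2:
  (4, 19/3) → W = 250/3
  (29/61, 28/61) → W = 425/61
  (47/24, 5/24) → W = 95/8
  (101/52, 5/26) → W = 605/52
The feasible region has finitely many vertices and no improving ray; the maximum is 250/3 at (4, 19/3).

bounded optimum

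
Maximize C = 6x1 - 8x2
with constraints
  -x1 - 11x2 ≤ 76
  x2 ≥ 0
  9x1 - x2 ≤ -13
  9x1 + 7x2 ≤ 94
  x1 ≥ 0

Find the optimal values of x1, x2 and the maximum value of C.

Corner points and C = 6x1 - 8x2:
  (1/24, 107/8) → C = -427/4
  (0, 13) → C = -104
  (0, 94/7) → C = -752/7

At the optimal vertex, 9x1 - x2 = -13 and x1 = 0.
Solving simultaneously gives x1 = 0, x2 = 13.

x1 = 0, x2 = 13, maximum C = -104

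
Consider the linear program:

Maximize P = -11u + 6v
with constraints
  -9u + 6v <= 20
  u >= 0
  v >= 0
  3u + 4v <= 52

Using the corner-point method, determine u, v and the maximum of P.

u = 0, v = 10/3, maximum P = 20

Extreme points and P = -11u + 6v:
  (0, 10/3) → P = 20
  (116/27, 88/9) → P = 308/27
  (0, 0) → P = 0
  (52/3, 0) → P = -572/3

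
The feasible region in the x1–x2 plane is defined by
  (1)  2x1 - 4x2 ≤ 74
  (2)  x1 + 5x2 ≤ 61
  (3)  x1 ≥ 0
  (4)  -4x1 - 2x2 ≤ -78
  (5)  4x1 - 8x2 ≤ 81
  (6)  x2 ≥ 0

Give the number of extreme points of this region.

Of the 14 pairwise boundary intersections, those satisfying every inequality are:
  (134/9, 83/9)
  (893/28, 163/28)
  (39/2, 0)
  (81/4, 0)

4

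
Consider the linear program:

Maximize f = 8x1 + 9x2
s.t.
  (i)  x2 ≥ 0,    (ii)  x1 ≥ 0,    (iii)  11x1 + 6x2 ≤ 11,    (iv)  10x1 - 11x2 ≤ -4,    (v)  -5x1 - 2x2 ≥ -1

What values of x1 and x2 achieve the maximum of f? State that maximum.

x1 = 0, x2 = 1/2, maximum f = 9/2

Extreme points and f = 8x1 + 9x2:
  (0, 4/11) → f = 36/11
  (0, 1/2) → f = 9/2
  (1/25, 2/5) → f = 98/25

At the optimal vertex, x1 = 0 and -5x1 - 2x2 = -1.
Solving simultaneously gives x1 = 0, x2 = 1/2.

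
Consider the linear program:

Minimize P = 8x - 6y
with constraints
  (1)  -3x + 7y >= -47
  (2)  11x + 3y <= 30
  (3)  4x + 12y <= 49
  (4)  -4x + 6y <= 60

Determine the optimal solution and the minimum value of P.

x = -351/5, y = -184/5, minimum P = -1704/5

Feasible corners and P = 8x - 6y:
  (351/86, -427/86) → P = 2685/43
  (-351/5, -184/5) → P = -1704/5
  (71/40, 419/120) → P = -27/4
  (-71/12, 109/18) → P = -251/3

At the optimal vertex, -3x + 7y = -47 and -4x + 6y = 60.
Solving simultaneously gives x = -351/5, y = -184/5.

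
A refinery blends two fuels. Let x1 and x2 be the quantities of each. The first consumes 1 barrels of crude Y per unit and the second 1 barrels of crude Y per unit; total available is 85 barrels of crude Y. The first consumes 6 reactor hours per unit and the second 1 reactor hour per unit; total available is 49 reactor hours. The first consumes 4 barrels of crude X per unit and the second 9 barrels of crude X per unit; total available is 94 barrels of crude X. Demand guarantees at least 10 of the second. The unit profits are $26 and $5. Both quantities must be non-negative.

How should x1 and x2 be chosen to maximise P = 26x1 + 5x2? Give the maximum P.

Extreme points and P = 26x1 + 5x2:
  (0, 94/9) → P = 470/9
  (0, 10) → P = 50
  (1, 10) → P = 76

x1 = 1, x2 = 10, maximum P = 76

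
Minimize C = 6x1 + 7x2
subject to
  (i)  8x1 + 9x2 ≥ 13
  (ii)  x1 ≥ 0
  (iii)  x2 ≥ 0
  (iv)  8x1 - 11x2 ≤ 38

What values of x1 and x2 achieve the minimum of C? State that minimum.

Vertices and C = 6x1 + 7x2:
  (0, 13/9) → C = 91/9
  (13/8, 0) → C = 39/4
  (19/4, 0) → C = 57/2
The feasible region is unbounded (it extends along (0, 1), (11, 8)), but C strictly increases along every unbounded feasible direction, so there is no improving ray and the minimum is attained at a vertex.

The binding constraints are 8x1 + 9x2 = 13 and x2 = 0.
Solving simultaneously gives x1 = 13/8, x2 = 0.

x1 = 13/8, x2 = 0, minimum C = 39/4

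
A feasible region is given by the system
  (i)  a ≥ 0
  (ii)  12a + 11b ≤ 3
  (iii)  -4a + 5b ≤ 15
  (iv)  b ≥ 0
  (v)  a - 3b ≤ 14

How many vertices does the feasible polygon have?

3

Intersecting each pair of boundary lines and keeping only the points that satisfy every inequality leaves:
  (0, 3/11)
  (0, 0)
  (1/4, 0)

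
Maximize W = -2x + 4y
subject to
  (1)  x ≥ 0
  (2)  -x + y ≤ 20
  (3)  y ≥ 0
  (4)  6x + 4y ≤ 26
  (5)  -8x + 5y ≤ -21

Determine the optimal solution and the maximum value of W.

Feasible corners and W = -2x + 4y:
  (13/3, 0) → W = -26/3
  (21/8, 0) → W = -21/4
  (107/31, 41/31) → W = -50/31

The optimum lies where 6x + 4y = 26 and -8x + 5y = -21.
Solving simultaneously gives x = 107/31, y = 41/31.

x = 107/31, y = 41/31, maximum W = -50/31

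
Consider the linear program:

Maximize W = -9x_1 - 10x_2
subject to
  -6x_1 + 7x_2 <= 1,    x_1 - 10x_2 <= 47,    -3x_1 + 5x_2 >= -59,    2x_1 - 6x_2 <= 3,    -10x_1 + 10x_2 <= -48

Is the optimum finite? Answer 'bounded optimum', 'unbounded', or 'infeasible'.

Corner points and W = -9x_1 - 10x_2:
  (173/5, 149/5) → W = -3047/5
  (339/8, 109/8) → W = -4141/8
  (129/20, 33/20) → W = -1491/20
The feasible region has finitely many vertices and no improving ray; the maximum is -1491/20 at (129/20, 33/20).

bounded optimum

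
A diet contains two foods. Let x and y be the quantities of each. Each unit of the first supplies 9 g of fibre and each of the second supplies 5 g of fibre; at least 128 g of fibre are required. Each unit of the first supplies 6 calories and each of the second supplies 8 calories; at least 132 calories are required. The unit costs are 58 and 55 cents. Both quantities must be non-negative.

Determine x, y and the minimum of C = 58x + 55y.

x = 26/3, y = 10, minimum C = 3158/3

Vertices and C = 58x + 55y:
  (0, 128/5) → C = 1408
  (22, 0) → C = 1276
  (26/3, 10) → C = 3158/3
The feasible region is unbounded (it extends along (0, 1), (1, 0)), but C strictly increases along every unbounded feasible direction, so there is no improving ray and the minimum is attained at a vertex.

The optimum lies where 9x + 5y = 128 and 6x + 8y = 132.
Solving simultaneously gives x = 26/3, y = 10.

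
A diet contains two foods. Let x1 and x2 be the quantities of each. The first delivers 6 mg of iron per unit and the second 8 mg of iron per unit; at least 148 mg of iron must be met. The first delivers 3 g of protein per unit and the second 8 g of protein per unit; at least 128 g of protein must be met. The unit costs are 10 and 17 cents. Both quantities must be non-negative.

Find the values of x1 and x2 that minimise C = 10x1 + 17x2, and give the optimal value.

Vertices and C = 10x1 + 17x2:
  (0, 37/2) → C = 629/2
  (128/3, 0) → C = 1280/3
  (20/3, 27/2) → C = 1777/6
The feasible region is unbounded (it extends along (0, 1), (1, 0)), but C strictly increases along every unbounded feasible direction, so there is no improving ray and the minimum is attained at a vertex.

The optimum lies where 6x1 + 8x2 = 148 and 3x1 + 8x2 = 128.
Solving simultaneously gives x1 = 20/3, x2 = 27/2.

x1 = 20/3, x2 = 27/2, minimum C = 1777/6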